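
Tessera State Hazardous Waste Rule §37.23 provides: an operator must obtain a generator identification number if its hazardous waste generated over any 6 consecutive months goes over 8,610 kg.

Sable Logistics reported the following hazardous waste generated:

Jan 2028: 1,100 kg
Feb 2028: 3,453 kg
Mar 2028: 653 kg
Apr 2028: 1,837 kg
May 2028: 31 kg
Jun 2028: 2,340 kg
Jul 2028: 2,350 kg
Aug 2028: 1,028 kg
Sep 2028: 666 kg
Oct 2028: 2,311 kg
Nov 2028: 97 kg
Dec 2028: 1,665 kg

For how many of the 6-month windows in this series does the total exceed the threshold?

4

Jan 2028–Jun 2028: 1,100 kg + 3,453 kg + 653 kg + 1,837 kg + 31 kg + 2,340 kg = 9,414 kg (over)
Feb 2028–Jul 2028: 3,453 kg + 653 kg + 1,837 kg + 31 kg + 2,340 kg + 2,350 kg = 10,664 kg (over)
Mar 2028–Aug 2028: 653 kg + 1,837 kg + 31 kg + 2,340 kg + 2,350 kg + 1,028 kg = 8,239 kg (under)
Apr 2028–Sep 2028: 1,837 kg + 31 kg + 2,340 kg + 2,350 kg + 1,028 kg + 666 kg = 8,252 kg (under)
May 2028–Oct 2028: 31 kg + 2,340 kg + 2,350 kg + 1,028 kg + 666 kg + 2,311 kg = 8,726 kg (over)
Jun 2028–Nov 2028: 2,340 kg + 2,350 kg + 1,028 kg + 666 kg + 2,311 kg + 97 kg = 8,792 kg (over)
Jul 2028–Dec 2028: 2,350 kg + 1,028 kg + 666 kg + 2,311 kg + 97 kg + 1,665 kg = 8,117 kg (under)
4 windows exceed the threshold.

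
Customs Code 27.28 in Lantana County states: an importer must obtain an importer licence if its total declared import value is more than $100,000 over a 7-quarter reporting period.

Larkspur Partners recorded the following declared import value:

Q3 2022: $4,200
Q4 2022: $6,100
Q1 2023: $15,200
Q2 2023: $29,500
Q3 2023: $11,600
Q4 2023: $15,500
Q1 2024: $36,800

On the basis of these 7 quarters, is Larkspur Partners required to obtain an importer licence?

Total declared import value: $4,200 + $6,100 + $15,200 + $29,500 + $11,600 + $15,500 + $36,800 = $118,900.
$118,900 > $100,000, so the threshold is exceeded.

Yes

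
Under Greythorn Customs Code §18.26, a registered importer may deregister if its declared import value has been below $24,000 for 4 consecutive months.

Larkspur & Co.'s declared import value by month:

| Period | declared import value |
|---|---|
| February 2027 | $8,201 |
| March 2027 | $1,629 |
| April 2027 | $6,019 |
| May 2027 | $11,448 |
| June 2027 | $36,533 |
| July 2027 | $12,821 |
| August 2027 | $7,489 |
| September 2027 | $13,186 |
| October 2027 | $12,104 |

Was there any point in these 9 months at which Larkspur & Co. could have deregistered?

Months below $24,000: February 2027, March 2027, April 2027, May 2027, July 2027, August 2027, September 2027, October 2027.
Longest run of consecutive months below the threshold: 4.
4 ≥ 4, so Larkspur & Co. became eligible.

Yes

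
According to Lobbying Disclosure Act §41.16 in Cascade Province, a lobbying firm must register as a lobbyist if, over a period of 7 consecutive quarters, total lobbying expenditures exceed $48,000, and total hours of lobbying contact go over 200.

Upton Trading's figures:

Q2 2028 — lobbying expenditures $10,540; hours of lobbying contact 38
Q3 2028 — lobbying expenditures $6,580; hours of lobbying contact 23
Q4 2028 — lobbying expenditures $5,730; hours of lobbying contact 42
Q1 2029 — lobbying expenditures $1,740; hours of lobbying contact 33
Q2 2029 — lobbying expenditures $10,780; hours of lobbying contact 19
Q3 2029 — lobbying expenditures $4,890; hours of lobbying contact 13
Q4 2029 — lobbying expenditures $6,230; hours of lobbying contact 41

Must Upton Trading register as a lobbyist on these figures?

Total lobbying expenditures: $10,540 + $6,580 + $5,730 + $1,740 + $10,780 + $4,890 + $6,230 = $46,490 (≤ $48,000).
Total hours of lobbying contact: 38 + 23 + 42 + 33 + 19 + 13 + 41 = 209 (> 200).
The test is 'and': the rule requires both, and at least one is not exceeded.

No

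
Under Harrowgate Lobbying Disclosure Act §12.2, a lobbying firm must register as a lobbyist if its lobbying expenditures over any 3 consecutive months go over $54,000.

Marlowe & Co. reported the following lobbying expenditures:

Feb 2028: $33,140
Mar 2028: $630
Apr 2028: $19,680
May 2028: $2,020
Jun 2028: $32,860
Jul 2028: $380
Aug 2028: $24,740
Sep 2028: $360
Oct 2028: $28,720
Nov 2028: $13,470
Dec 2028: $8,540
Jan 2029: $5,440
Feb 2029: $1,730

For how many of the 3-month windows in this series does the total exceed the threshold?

Feb 2028–Apr 2028: $33,140 + $630 + $19,680 = $53,450 (under)
Mar 2028–May 2028: $630 + $19,680 + $2,020 = $22,330 (under)
Apr 2028–Jun 2028: $19,680 + $2,020 + $32,860 = $54,560 (over)
May 2028–Jul 2028: $2,020 + $32,860 + $380 = $35,260 (under)
Jun 2028–Aug 2028: $32,860 + $380 + $24,740 = $57,980 (over)
Jul 2028–Sep 2028: $380 + $24,740 + $360 = $25,480 (under)
Aug 2028–Oct 2028: $24,740 + $360 + $28,720 = $53,820 (under)
Sep 2028–Nov 2028: $360 + $28,720 + $13,470 = $42,550 (under)
Oct 2028–Dec 2028: $28,720 + $13,470 + $8,540 = $50,730 (under)
Nov 2028–Jan 2029: $13,470 + $8,540 + $5,440 = $27,450 (under)
Dec 2028–Feb 2029: $8,540 + $5,440 + $1,730 = $15,710 (under)
2 windows exceed the threshold.

2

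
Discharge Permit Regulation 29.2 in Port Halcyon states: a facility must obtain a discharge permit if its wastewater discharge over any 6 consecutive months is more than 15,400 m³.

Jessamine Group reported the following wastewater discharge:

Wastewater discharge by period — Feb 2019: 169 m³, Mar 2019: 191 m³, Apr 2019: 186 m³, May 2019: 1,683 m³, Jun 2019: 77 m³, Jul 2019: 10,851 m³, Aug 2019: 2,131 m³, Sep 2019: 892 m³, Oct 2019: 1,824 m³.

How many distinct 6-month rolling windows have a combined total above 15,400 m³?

Feb 2019–Jul 2019: 169 m³ + 191 m³ + 186 m³ + 1,683 m³ + 77 m³ + 10,851 m³ = 13,157 m³ (under)
Mar 2019–Aug 2019: 191 m³ + 186 m³ + 1,683 m³ + 77 m³ + 10,851 m³ + 2,131 m³ = 15,119 m³ (under)
Apr 2019–Sep 2019: 186 m³ + 1,683 m³ + 77 m³ + 10,851 m³ + 2,131 m³ + 892 m³ = 15,820 m³ (over)
May 2019–Oct 2019: 1,683 m³ + 77 m³ + 10,851 m³ + 2,131 m³ + 892 m³ + 1,824 m³ = 17,458 m³ (over)
2 windows exceed the threshold.

2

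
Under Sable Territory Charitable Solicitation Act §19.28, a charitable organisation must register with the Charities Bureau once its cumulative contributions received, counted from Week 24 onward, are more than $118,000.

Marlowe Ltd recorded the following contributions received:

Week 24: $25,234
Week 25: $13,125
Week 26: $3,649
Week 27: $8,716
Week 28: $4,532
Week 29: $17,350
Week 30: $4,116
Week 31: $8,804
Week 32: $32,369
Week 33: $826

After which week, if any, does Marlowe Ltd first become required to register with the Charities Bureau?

Week 33

Through Week 24: $25,234
Through Week 25: $38,359
Through Week 26: $42,008
Through Week 27: $50,724
Through Week 28: $55,256
Through Week 29: $72,606
Through Week 30: $76,722
Through Week 31: $85,526
Through Week 32: $117,895
Through Week 33: $118,721 ← exceeds threshold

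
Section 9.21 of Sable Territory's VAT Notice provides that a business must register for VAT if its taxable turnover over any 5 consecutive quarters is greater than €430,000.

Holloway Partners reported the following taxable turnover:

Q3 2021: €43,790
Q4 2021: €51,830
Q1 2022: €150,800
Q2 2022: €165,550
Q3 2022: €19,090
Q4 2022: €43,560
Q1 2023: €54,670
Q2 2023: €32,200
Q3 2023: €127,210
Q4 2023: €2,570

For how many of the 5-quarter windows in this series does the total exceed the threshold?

3

Q3 2021–Q3 2022: €43,790 + €51,830 + €150,800 + €165,550 + €19,090 = €431,060 (over)
Q4 2021–Q4 2022: €51,830 + €150,800 + €165,550 + €19,090 + €43,560 = €430,830 (over)
Q1 2022–Q1 2023: €150,800 + €165,550 + €19,090 + €43,560 + €54,670 = €433,670 (over)
Q2 2022–Q2 2023: €165,550 + €19,090 + €43,560 + €54,670 + €32,200 = €315,070 (under)
Q3 2022–Q3 2023: €19,090 + €43,560 + €54,670 + €32,200 + €127,210 = €276,730 (under)
Q4 2022–Q4 2023: €43,560 + €54,670 + €32,200 + €127,210 + €2,570 = €260,210 (under)
3 windows exceed the threshold.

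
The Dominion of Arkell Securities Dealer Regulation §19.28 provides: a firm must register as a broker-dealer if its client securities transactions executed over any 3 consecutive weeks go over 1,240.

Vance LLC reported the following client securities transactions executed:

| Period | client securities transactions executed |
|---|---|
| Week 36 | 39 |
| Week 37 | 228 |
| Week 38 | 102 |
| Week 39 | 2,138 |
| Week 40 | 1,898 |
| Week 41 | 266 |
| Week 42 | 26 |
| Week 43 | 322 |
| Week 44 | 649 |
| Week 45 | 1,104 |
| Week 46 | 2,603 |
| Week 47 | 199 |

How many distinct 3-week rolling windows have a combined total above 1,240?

Week 36–Week 38: 39 + 228 + 102 = 369 (under)
Week 37–Week 39: 228 + 102 + 2,138 = 2,468 (over)
Week 38–Week 40: 102 + 2,138 + 1,898 = 4,138 (over)
Week 39–Week 41: 2,138 + 1,898 + 266 = 4,302 (over)
Week 40–Week 42: 1,898 + 266 + 26 = 2,190 (over)
Week 41–Week 43: 266 + 26 + 322 = 614 (under)
Week 42–Week 44: 26 + 322 + 649 = 997 (under)
Week 43–Week 45: 322 + 649 + 1,104 = 2,075 (over)
Week 44–Week 46: 649 + 1,104 + 2,603 = 4,356 (over)
Week 45–Week 47: 1,104 + 2,603 + 199 = 3,906 (over)
7 windows exceed the threshold.

7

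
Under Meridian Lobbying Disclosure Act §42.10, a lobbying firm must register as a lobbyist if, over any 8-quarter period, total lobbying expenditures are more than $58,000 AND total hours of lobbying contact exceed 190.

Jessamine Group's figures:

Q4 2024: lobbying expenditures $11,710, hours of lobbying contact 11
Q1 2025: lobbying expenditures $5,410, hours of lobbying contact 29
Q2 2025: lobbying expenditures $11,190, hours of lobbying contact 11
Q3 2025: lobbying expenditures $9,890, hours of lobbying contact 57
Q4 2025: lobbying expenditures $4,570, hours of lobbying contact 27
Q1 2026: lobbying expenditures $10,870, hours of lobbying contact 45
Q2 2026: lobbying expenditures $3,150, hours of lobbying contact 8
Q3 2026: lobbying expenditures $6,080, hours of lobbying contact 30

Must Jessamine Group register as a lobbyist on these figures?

Total lobbying expenditures: $11,710 + $5,410 + $11,190 + $9,890 + $4,570 + $10,870 + $3,150 + $6,080 = $62,870 (> $58,000).
Total hours of lobbying contact: 11 + 29 + 11 + 57 + 27 + 45 + 8 + 30 = 218 (> 190).
The test is 'and': both thresholds are exceeded.

Yes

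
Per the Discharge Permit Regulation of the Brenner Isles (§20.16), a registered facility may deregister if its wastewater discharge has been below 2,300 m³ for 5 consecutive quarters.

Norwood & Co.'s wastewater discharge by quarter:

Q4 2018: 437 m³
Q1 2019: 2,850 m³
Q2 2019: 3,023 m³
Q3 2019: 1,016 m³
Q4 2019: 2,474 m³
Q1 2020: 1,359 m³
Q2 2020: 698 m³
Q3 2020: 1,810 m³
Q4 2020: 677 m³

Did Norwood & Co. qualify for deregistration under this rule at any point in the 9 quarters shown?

Quarters below 2,300 m³: Q4 2018, Q3 2019, Q1 2020, Q2 2020, Q3 2020, Q4 2020.
Longest run of consecutive quarters below the threshold: 4.
4 < 5, so Norwood & Co. never became eligible.

No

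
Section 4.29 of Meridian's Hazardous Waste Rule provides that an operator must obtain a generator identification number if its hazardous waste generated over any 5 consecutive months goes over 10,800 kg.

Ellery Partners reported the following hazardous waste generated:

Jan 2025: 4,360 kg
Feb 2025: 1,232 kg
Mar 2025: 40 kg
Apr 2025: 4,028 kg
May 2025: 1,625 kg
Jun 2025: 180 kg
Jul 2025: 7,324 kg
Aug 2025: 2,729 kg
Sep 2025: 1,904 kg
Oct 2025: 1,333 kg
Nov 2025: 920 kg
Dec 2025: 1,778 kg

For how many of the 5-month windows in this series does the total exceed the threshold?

6

Jan 2025–May 2025: 4,360 kg + 1,232 kg + 40 kg + 4,028 kg + 1,625 kg = 11,285 kg (over)
Feb 2025–Jun 2025: 1,232 kg + 40 kg + 4,028 kg + 1,625 kg + 180 kg = 7,105 kg (under)
Mar 2025–Jul 2025: 40 kg + 4,028 kg + 1,625 kg + 180 kg + 7,324 kg = 13,197 kg (over)
Apr 2025–Aug 2025: 4,028 kg + 1,625 kg + 180 kg + 7,324 kg + 2,729 kg = 15,886 kg (over)
May 2025–Sep 2025: 1,625 kg + 180 kg + 7,324 kg + 2,729 kg + 1,904 kg = 13,762 kg (over)
Jun 2025–Oct 2025: 180 kg + 7,324 kg + 2,729 kg + 1,904 kg + 1,333 kg = 13,470 kg (over)
Jul 2025–Nov 2025: 7,324 kg + 2,729 kg + 1,904 kg + 1,333 kg + 920 kg = 14,210 kg (over)
Aug 2025–Dec 2025: 2,729 kg + 1,904 kg + 1,333 kg + 920 kg + 1,778 kg = 8,664 kg (under)
6 windows exceed the threshold.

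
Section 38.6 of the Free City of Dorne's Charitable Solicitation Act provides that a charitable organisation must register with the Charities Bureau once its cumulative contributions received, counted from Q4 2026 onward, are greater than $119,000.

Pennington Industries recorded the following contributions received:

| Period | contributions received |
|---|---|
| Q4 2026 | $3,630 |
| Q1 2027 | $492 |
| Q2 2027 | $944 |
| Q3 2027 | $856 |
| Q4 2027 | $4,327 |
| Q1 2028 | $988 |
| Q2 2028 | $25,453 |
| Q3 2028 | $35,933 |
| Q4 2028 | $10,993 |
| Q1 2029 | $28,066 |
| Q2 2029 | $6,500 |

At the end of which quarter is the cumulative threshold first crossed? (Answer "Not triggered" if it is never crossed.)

Not triggered

Through Q4 2026: $3,630
Through Q1 2027: $4,122
Through Q2 2027: $5,066
Through Q3 2027: $5,922
Through Q4 2027: $10,249
Through Q1 2028: $11,237
Through Q2 2028: $36,690
Through Q3 2028: $72,623
Through Q4 2028: $83,616
Through Q1 2029: $111,682
Through Q2 2029: $118,182
Final cumulative total $118,182 ≤ $119,000; the threshold is never exceeded.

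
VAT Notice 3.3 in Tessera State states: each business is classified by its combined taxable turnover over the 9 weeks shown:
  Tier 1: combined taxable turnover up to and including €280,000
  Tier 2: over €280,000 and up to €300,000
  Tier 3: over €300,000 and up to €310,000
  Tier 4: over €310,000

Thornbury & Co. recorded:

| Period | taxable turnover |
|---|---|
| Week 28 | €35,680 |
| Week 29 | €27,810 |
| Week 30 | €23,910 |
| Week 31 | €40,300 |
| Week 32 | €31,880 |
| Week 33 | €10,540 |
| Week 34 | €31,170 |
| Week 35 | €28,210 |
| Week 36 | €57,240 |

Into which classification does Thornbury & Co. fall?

Tier 2

Combined taxable turnover: €35,680 + €27,810 + €23,910 + €40,300 + €31,880 + €10,540 + €31,170 + €28,210 + €57,240 = €286,740.
€280,000 < €286,740 ≤ €300,000, so Tier 2 applies.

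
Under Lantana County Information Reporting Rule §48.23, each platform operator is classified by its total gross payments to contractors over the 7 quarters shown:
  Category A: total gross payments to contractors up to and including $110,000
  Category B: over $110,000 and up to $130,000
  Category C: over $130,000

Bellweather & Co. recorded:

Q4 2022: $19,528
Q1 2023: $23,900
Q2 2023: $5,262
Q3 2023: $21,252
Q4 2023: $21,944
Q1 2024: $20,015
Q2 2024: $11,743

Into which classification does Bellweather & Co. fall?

Category B

Total gross payments to contractors: $19,528 + $23,900 + $5,262 + $21,252 + $21,944 + $20,015 + $11,743 = $123,644.
$110,000 < $123,644 ≤ $130,000, so Category B applies.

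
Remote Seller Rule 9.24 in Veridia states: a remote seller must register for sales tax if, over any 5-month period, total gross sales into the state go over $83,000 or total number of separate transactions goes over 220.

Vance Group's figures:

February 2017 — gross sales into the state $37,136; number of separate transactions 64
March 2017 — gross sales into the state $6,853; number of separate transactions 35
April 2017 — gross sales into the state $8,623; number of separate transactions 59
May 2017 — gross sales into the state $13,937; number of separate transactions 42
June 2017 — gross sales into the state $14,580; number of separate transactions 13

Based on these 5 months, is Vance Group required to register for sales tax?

No

Total gross sales into the state: $37,136 + $6,853 + $8,623 + $13,937 + $14,580 = $81,129 (≤ $83,000).
Total number of separate transactions: 64 + 35 + 59 + 42 + 13 = 213 (≤ 220).
The test is 'or': neither threshold is exceeded.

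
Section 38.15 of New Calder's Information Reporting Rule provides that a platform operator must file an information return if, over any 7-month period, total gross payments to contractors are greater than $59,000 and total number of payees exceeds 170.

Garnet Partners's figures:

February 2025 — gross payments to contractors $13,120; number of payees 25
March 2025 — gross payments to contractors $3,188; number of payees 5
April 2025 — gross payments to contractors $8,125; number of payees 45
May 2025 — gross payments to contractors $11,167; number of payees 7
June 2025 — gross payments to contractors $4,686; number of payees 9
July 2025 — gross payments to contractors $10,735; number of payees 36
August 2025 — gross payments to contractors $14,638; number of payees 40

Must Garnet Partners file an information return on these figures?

No

Total gross payments to contractors: $13,120 + $3,188 + $8,125 + $11,167 + $4,686 + $10,735 + $14,638 = $65,659 (> $59,000).
Total number of payees: 25 + 5 + 45 + 7 + 9 + 36 + 40 = 167 (≤ 170).
The test is 'and': the rule requires both, and at least one is not exceeded.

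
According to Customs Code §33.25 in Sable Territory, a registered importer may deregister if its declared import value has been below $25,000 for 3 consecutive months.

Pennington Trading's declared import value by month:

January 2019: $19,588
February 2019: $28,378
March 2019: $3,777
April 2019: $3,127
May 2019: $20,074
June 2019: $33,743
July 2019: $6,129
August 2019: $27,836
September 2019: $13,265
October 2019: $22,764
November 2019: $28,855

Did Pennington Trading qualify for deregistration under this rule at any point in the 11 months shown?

Months below $25,000: January 2019, March 2019, April 2019, May 2019, July 2019, September 2019, October 2019.
Longest run of consecutive months below the threshold: 3.
3 ≥ 3, so Pennington Trading became eligible.

Yes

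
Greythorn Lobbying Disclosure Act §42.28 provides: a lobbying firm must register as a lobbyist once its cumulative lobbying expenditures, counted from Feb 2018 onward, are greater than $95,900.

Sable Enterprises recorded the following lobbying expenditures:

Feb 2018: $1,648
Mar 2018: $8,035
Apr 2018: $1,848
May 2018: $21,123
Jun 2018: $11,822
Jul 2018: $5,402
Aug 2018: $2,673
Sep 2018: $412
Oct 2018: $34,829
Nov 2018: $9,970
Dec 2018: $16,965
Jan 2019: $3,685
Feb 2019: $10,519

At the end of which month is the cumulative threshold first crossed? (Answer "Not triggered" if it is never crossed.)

Through Feb 2018: $1,648
Through Mar 2018: $9,683
Through Apr 2018: $11,531
Through May 2018: $32,654
Through Jun 2018: $44,476
Through Jul 2018: $49,878
Through Aug 2018: $52,551
Through Sep 2018: $52,963
Through Oct 2018: $87,792
Through Nov 2018: $97,762 ← exceeds threshold

Nov 2018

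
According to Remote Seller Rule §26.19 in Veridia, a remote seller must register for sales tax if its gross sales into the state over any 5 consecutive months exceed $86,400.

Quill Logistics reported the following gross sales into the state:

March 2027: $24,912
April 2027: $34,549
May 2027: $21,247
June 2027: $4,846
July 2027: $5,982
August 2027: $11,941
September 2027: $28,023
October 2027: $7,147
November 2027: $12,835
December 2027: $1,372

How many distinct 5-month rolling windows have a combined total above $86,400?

1

March 2027–July 2027: $24,912 + $34,549 + $21,247 + $4,846 + $5,982 = $91,536 (over)
April 2027–August 2027: $34,549 + $21,247 + $4,846 + $5,982 + $11,941 = $78,565 (under)
May 2027–September 2027: $21,247 + $4,846 + $5,982 + $11,941 + $28,023 = $72,039 (under)
June 2027–October 2027: $4,846 + $5,982 + $11,941 + $28,023 + $7,147 = $57,939 (under)
July 2027–November 2027: $5,982 + $11,941 + $28,023 + $7,147 + $12,835 = $65,928 (under)
August 2027–December 2027: $11,941 + $28,023 + $7,147 + $12,835 + $1,372 = $61,318 (under)
1 window exceeds the threshold.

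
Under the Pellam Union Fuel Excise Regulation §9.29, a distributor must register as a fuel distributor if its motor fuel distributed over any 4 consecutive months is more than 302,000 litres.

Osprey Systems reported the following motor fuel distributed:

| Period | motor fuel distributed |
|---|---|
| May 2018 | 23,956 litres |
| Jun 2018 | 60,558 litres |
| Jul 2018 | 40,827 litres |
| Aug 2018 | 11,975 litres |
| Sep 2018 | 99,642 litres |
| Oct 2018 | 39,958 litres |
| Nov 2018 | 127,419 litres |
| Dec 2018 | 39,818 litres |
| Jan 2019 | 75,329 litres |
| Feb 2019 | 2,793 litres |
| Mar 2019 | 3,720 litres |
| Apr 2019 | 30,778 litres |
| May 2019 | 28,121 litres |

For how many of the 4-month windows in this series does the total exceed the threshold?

May 2018–Aug 2018: 23,956 litres + 60,558 litres + 40,827 litres + 11,975 litres = 137,316 litres (under)
Jun 2018–Sep 2018: 60,558 litres + 40,827 litres + 11,975 litres + 99,642 litres = 213,002 litres (under)
Jul 2018–Oct 2018: 40,827 litres + 11,975 litres + 99,642 litres + 39,958 litres = 192,402 litres (under)
Aug 2018–Nov 2018: 11,975 litres + 99,642 litres + 39,958 litres + 127,419 litres = 278,994 litres (under)
Sep 2018–Dec 2018: 99,642 litres + 39,958 litres + 127,419 litres + 39,818 litres = 306,837 litres (over)
Oct 2018–Jan 2019: 39,958 litres + 127,419 litres + 39,818 litres + 75,329 litres = 282,524 litres (under)
Nov 2018–Feb 2019: 127,419 litres + 39,818 litres + 75,329 litres + 2,793 litres = 245,359 litres (under)
Dec 2018–Mar 2019: 39,818 litres + 75,329 litres + 2,793 litres + 3,720 litres = 121,660 litres (under)
Jan 2019–Apr 2019: 75,329 litres + 2,793 litres + 3,720 litres + 30,778 litres = 112,620 litres (under)
Feb 2019–May 2019: 2,793 litres + 3,720 litres + 30,778 litres + 28,121 litres = 65,412 litres (under)
1 window exceeds the threshold.

1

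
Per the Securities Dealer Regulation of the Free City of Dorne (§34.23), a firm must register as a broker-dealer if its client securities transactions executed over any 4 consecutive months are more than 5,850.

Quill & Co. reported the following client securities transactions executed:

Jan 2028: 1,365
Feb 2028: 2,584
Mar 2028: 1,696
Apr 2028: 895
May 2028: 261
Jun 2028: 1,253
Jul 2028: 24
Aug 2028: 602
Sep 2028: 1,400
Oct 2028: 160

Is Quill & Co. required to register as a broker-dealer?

Yes

Jan 2028–Apr 2028: 1,365 + 2,584 + 1,696 + 895 = 6,540 (over)
Feb 2028–May 2028: 2,584 + 1,696 + 895 + 261 = 5,436 (under)
Mar 2028–Jun 2028: 1,696 + 895 + 261 + 1,253 = 4,105 (under)
Apr 2028–Jul 2028: 895 + 261 + 1,253 + 24 = 2,433 (under)
May 2028–Aug 2028: 261 + 1,253 + 24 + 602 = 2,140 (under)
Jun 2028–Sep 2028: 1,253 + 24 + 602 + 1,400 = 3,279 (under)
Jul 2028–Oct 2028: 24 + 602 + 1,400 + 160 = 2,186 (under)
At least one window exceeds 5,850.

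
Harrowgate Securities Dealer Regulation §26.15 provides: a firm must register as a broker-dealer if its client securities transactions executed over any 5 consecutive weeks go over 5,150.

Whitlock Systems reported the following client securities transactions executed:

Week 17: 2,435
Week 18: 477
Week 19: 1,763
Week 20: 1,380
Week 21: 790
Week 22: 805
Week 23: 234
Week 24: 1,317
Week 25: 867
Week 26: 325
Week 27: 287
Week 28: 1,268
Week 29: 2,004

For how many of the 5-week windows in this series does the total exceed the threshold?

2

Week 17–Week 21: 2,435 + 477 + 1,763 + 1,380 + 790 = 6,845 (over)
Week 18–Week 22: 477 + 1,763 + 1,380 + 790 + 805 = 5,215 (over)
Week 19–Week 23: 1,763 + 1,380 + 790 + 805 + 234 = 4,972 (under)
Week 20–Week 24: 1,380 + 790 + 805 + 234 + 1,317 = 4,526 (under)
Week 21–Week 25: 790 + 805 + 234 + 1,317 + 867 = 4,013 (under)
Week 22–Week 26: 805 + 234 + 1,317 + 867 + 325 = 3,548 (under)
Week 23–Week 27: 234 + 1,317 + 867 + 325 + 287 = 3,030 (under)
Week 24–Week 28: 1,317 + 867 + 325 + 287 + 1,268 = 4,064 (under)
Week 25–Week 29: 867 + 325 + 287 + 1,268 + 2,004 = 4,751 (under)
2 windows exceed the threshold.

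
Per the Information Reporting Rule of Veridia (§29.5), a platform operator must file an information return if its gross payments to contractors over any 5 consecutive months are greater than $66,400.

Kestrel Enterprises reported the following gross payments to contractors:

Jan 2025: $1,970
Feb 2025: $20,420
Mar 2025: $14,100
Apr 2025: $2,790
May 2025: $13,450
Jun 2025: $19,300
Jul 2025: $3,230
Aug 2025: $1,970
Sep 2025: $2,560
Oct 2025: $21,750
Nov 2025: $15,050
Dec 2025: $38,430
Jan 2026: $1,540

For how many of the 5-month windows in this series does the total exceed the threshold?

Jan 2025–May 2025: $1,970 + $20,420 + $14,100 + $2,790 + $13,450 = $52,730 (under)
Feb 2025–Jun 2025: $20,420 + $14,100 + $2,790 + $13,450 + $19,300 = $70,060 (over)
Mar 2025–Jul 2025: $14,100 + $2,790 + $13,450 + $19,300 + $3,230 = $52,870 (under)
Apr 2025–Aug 2025: $2,790 + $13,450 + $19,300 + $3,230 + $1,970 = $40,740 (under)
May 2025–Sep 2025: $13,450 + $19,300 + $3,230 + $1,970 + $2,560 = $40,510 (under)
Jun 2025–Oct 2025: $19,300 + $3,230 + $1,970 + $2,560 + $21,750 = $48,810 (under)
Jul 2025–Nov 2025: $3,230 + $1,970 + $2,560 + $21,750 + $15,050 = $44,560 (under)
Aug 2025–Dec 2025: $1,970 + $2,560 + $21,750 + $15,050 + $38,430 = $79,760 (over)
Sep 2025–Jan 2026: $2,560 + $21,750 + $15,050 + $38,430 + $1,540 = $79,330 (over)
3 windows exceed the threshold.

3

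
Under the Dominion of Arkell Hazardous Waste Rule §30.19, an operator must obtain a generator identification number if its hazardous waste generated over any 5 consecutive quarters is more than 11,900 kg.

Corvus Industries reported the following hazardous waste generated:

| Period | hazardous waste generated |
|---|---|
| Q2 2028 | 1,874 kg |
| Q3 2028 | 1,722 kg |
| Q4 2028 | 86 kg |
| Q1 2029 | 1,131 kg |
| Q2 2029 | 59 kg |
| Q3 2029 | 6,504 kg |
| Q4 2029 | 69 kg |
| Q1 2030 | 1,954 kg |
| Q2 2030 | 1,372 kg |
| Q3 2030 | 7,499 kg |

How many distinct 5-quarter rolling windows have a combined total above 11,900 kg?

Q2 2028–Q2 2029: 1,874 kg + 1,722 kg + 86 kg + 1,131 kg + 59 kg = 4,872 kg (under)
Q3 2028–Q3 2029: 1,722 kg + 86 kg + 1,131 kg + 59 kg + 6,504 kg = 9,502 kg (under)
Q4 2028–Q4 2029: 86 kg + 1,131 kg + 59 kg + 6,504 kg + 69 kg = 7,849 kg (under)
Q1 2029–Q1 2030: 1,131 kg + 59 kg + 6,504 kg + 69 kg + 1,954 kg = 9,717 kg (under)
Q2 2029–Q2 2030: 59 kg + 6,504 kg + 69 kg + 1,954 kg + 1,372 kg = 9,958 kg (under)
Q3 2029–Q3 2030: 6,504 kg + 69 kg + 1,954 kg + 1,372 kg + 7,499 kg = 17,398 kg (over)
1 window exceeds the threshold.

1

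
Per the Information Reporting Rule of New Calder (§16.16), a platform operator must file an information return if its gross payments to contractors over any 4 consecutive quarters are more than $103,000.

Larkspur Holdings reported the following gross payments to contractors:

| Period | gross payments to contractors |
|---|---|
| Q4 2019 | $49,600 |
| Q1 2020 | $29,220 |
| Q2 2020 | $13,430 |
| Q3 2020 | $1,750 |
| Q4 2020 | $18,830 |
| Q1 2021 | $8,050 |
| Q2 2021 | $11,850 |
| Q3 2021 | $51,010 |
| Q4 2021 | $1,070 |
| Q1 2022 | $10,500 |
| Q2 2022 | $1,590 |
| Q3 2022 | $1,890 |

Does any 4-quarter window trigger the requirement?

Q4 2019–Q3 2020: $49,600 + $29,220 + $13,430 + $1,750 = $94,000 (under)
Q1 2020–Q4 2020: $29,220 + $13,430 + $1,750 + $18,830 = $63,230 (under)
Q2 2020–Q1 2021: $13,430 + $1,750 + $18,830 + $8,050 = $42,060 (under)
Q3 2020–Q2 2021: $1,750 + $18,830 + $8,050 + $11,850 = $40,480 (under)
Q4 2020–Q3 2021: $18,830 + $8,050 + $11,850 + $51,010 = $89,740 (under)
Q1 2021–Q4 2021: $8,050 + $11,850 + $51,010 + $1,070 = $71,980 (under)
Q2 2021–Q1 2022: $11,850 + $51,010 + $1,070 + $10,500 = $74,430 (under)
Q3 2021–Q2 2022: $51,010 + $1,070 + $10,500 + $1,590 = $64,170 (under)
Q4 2021–Q3 2022: $1,070 + $10,500 + $1,590 + $1,890 = $15,050 (under)
No window exceeds $103,000.

No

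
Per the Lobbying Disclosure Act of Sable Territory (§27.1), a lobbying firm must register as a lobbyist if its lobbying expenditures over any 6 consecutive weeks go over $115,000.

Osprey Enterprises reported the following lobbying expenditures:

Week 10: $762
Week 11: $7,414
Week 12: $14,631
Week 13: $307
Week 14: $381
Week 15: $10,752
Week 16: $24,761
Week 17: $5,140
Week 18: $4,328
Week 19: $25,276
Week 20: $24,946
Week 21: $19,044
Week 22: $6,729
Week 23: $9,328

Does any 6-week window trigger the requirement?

Week 10–Week 15: $762 + $7,414 + $14,631 + $307 + $381 + $10,752 = $34,247 (under)
Week 11–Week 16: $7,414 + $14,631 + $307 + $381 + $10,752 + $24,761 = $58,246 (under)
Week 12–Week 17: $14,631 + $307 + $381 + $10,752 + $24,761 + $5,140 = $55,972 (under)
Week 13–Week 18: $307 + $381 + $10,752 + $24,761 + $5,140 + $4,328 = $45,669 (under)
Week 14–Week 19: $381 + $10,752 + $24,761 + $5,140 + $4,328 + $25,276 = $70,638 (under)
Week 15–Week 20: $10,752 + $24,761 + $5,140 + $4,328 + $25,276 + $24,946 = $95,203 (under)
Week 16–Week 21: $24,761 + $5,140 + $4,328 + $25,276 + $24,946 + $19,044 = $103,495 (under)
Week 17–Week 22: $5,140 + $4,328 + $25,276 + $24,946 + $19,044 + $6,729 = $85,463 (under)
Week 18–Week 23: $4,328 + $25,276 + $24,946 + $19,044 + $6,729 + $9,328 = $89,651 (under)
No window exceeds $115,000.

No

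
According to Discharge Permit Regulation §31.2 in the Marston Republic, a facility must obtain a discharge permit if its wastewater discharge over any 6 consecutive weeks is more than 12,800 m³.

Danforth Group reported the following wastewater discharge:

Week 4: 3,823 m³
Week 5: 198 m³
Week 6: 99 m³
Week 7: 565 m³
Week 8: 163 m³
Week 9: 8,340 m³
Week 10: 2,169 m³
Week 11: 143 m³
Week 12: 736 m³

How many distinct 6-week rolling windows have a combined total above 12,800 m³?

Week 4–Week 9: 3,823 m³ + 198 m³ + 99 m³ + 565 m³ + 163 m³ + 8,340 m³ = 13,188 m³ (over)
Week 5–Week 10: 198 m³ + 99 m³ + 565 m³ + 163 m³ + 8,340 m³ + 2,169 m³ = 11,534 m³ (under)
Week 6–Week 11: 99 m³ + 565 m³ + 163 m³ + 8,340 m³ + 2,169 m³ + 143 m³ = 11,479 m³ (under)
Week 7–Week 12: 565 m³ + 163 m³ + 8,340 m³ + 2,169 m³ + 143 m³ + 736 m³ = 12,116 m³ (under)
1 window exceeds the threshold.

1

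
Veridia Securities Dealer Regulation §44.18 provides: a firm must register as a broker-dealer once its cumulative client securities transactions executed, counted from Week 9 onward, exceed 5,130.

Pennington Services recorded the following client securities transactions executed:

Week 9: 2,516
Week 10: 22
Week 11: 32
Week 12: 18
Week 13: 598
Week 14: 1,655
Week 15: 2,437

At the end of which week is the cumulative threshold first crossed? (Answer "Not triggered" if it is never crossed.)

Through Week 9: 2,516
Through Week 10: 2,538
Through Week 11: 2,570
Through Week 12: 2,588
Through Week 13: 3,186
Through Week 14: 4,841
Through Week 15: 7,278 ← exceeds threshold

Week 15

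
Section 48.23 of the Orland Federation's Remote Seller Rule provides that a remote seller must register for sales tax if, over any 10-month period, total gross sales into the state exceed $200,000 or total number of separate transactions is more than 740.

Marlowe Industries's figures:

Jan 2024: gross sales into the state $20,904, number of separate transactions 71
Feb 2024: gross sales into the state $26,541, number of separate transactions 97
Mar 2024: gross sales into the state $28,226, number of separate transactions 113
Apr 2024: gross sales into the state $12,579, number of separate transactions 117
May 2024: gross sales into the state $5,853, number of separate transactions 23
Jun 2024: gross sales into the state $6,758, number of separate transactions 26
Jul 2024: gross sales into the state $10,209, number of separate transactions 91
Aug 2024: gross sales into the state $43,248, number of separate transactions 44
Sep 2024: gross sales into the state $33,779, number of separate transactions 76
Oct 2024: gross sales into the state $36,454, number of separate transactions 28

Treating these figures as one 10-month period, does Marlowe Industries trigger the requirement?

Total gross sales into the state: $20,904 + $26,541 + $28,226 + $12,579 + $5,853 + $6,758 + $10,209 + $43,248 + $33,779 + $36,454 = $224,551 (> $200,000).
Total number of separate transactions: 71 + 97 + 113 + 117 + 23 + 26 + 91 + 44 + 76 + 28 = 686 (≤ 740).
The test is 'or': at least one threshold is exceeded.

Yes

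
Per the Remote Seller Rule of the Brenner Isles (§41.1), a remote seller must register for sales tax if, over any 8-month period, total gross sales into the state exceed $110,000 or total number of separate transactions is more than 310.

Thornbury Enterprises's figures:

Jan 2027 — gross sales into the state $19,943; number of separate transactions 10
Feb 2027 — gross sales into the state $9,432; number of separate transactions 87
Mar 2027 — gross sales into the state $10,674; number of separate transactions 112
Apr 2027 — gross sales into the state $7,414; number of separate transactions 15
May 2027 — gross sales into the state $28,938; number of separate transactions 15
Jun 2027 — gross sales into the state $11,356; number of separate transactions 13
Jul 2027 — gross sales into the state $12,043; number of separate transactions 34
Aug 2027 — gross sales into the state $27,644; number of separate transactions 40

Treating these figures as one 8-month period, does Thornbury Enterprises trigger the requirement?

Total gross sales into the state: $19,943 + $9,432 + $10,674 + $7,414 + $28,938 + $11,356 + $12,043 + $27,644 = $127,444 (> $110,000).
Total number of separate transactions: 10 + 87 + 112 + 15 + 15 + 13 + 34 + 40 = 326 (> 310).
The test is 'or': at least one threshold is exceeded.

Yes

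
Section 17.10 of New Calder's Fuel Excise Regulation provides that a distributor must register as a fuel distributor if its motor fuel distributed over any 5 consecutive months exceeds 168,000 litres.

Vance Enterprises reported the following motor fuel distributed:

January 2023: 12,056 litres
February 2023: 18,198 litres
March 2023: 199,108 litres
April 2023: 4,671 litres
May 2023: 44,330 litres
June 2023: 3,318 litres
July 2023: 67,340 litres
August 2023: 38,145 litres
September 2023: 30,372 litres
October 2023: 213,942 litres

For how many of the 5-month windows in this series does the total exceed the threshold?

5

January 2023–May 2023: 12,056 litres + 18,198 litres + 199,108 litres + 4,671 litres + 44,330 litres = 278,363 litres (over)
February 2023–June 2023: 18,198 litres + 199,108 litres + 4,671 litres + 44,330 litres + 3,318 litres = 269,625 litres (over)
March 2023–July 2023: 199,108 litres + 4,671 litres + 44,330 litres + 3,318 litres + 67,340 litres = 318,767 litres (over)
April 2023–August 2023: 4,671 litres + 44,330 litres + 3,318 litres + 67,340 litres + 38,145 litres = 157,804 litres (under)
May 2023–September 2023: 44,330 litres + 3,318 litres + 67,340 litres + 38,145 litres + 30,372 litres = 183,505 litres (over)
June 2023–October 2023: 3,318 litres + 67,340 litres + 38,145 litres + 30,372 litres + 213,942 litres = 353,117 litres (over)
5 windows exceed the threshold.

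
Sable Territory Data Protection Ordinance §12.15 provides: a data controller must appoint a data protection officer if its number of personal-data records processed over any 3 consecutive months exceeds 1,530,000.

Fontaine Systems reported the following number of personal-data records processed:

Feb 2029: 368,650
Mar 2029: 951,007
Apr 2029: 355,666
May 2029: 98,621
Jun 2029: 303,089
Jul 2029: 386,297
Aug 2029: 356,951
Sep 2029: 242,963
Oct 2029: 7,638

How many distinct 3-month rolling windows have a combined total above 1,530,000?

Feb 2029–Apr 2029: 368,650 + 951,007 + 355,666 = 1,675,323 (over)
Mar 2029–May 2029: 951,007 + 355,666 + 98,621 = 1,405,294 (under)
Apr 2029–Jun 2029: 355,666 + 98,621 + 303,089 = 757,376 (under)
May 2029–Jul 2029: 98,621 + 303,089 + 386,297 = 788,007 (under)
Jun 2029–Aug 2029: 303,089 + 386,297 + 356,951 = 1,046,337 (under)
Jul 2029–Sep 2029: 386,297 + 356,951 + 242,963 = 986,211 (under)
Aug 2029–Oct 2029: 356,951 + 242,963 + 7,638 = 607,552 (under)
1 window exceeds the threshold.

1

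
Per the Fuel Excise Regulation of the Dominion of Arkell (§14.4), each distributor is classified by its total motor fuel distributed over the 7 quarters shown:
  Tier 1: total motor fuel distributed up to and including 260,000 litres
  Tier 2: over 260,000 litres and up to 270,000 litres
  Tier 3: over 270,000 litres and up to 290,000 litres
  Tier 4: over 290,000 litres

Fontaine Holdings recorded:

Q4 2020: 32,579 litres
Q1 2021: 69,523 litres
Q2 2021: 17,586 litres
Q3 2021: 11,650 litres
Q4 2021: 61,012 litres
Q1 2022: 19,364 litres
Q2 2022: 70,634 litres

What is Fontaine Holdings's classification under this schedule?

Total motor fuel distributed: 32,579 litres + 69,523 litres + 17,586 litres + 11,650 litres + 61,012 litres + 19,364 litres + 70,634 litres = 282,348 litres.
270,000 litres < 282,348 litres ≤ 290,000 litres, so Tier 3 applies.

Tier 3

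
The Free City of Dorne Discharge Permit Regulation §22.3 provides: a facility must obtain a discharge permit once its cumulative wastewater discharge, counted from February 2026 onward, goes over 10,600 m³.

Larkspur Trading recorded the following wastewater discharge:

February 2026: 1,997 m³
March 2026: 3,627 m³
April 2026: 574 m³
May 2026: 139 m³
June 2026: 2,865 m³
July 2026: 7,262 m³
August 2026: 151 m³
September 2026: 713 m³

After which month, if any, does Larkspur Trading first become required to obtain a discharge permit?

July 2026

Through February 2026: 1,997 m³
Through March 2026: 5,624 m³
Through April 2026: 6,198 m³
Through May 2026: 6,337 m³
Through June 2026: 9,202 m³
Through July 2026: 16,464 m³ ← exceeds threshold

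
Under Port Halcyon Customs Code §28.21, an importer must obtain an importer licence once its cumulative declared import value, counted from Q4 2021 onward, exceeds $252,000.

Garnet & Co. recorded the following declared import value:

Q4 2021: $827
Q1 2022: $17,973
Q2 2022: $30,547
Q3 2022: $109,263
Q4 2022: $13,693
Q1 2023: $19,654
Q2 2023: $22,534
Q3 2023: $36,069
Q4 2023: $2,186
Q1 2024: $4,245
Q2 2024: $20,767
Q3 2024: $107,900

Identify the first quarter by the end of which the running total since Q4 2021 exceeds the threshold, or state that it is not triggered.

Through Q4 2021: $827
Through Q1 2022: $18,800
Through Q2 2022: $49,347
Through Q3 2022: $158,610
Through Q4 2022: $172,303
Through Q1 2023: $191,957
Through Q2 2023: $214,491
Through Q3 2023: $250,560
Through Q4 2023: $252,746 ← exceeds threshold

Q4 2023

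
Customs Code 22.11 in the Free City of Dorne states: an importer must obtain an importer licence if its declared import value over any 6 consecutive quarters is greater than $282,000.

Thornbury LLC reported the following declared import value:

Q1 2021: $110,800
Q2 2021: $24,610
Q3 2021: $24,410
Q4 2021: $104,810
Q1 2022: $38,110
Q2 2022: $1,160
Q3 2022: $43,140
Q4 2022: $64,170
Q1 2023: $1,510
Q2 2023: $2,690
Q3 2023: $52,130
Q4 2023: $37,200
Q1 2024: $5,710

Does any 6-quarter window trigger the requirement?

Yes

Q1 2021–Q2 2022: $110,800 + $24,610 + $24,410 + $104,810 + $38,110 + $1,160 = $303,900 (over)
Q2 2021–Q3 2022: $24,610 + $24,410 + $104,810 + $38,110 + $1,160 + $43,140 = $236,240 (under)
Q3 2021–Q4 2022: $24,410 + $104,810 + $38,110 + $1,160 + $43,140 + $64,170 = $275,800 (under)
Q4 2021–Q1 2023: $104,810 + $38,110 + $1,160 + $43,140 + $64,170 + $1,510 = $252,900 (under)
Q1 2022–Q2 2023: $38,110 + $1,160 + $43,140 + $64,170 + $1,510 + $2,690 = $150,780 (under)
Q2 2022–Q3 2023: $1,160 + $43,140 + $64,170 + $1,510 + $2,690 + $52,130 = $164,800 (under)
Q3 2022–Q4 2023: $43,140 + $64,170 + $1,510 + $2,690 + $52,130 + $37,200 = $200,840 (under)
Q4 2022–Q1 2024: $64,170 + $1,510 + $2,690 + $52,130 + $37,200 + $5,710 = $163,410 (under)
At least one window exceeds $282,000.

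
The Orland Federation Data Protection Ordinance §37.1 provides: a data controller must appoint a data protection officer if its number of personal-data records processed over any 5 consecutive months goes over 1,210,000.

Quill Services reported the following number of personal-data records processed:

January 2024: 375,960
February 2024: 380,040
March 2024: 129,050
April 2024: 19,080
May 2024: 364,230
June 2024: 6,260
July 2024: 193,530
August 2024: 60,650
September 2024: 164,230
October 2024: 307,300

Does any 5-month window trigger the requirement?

January 2024–May 2024: 375,960 + 380,040 + 129,050 + 19,080 + 364,230 = 1,268,360 (over)
February 2024–June 2024: 380,040 + 129,050 + 19,080 + 364,230 + 6,260 = 898,660 (under)
March 2024–July 2024: 129,050 + 19,080 + 364,230 + 6,260 + 193,530 = 712,150 (under)
April 2024–August 2024: 19,080 + 364,230 + 6,260 + 193,530 + 60,650 = 643,750 (under)
May 2024–September 2024: 364,230 + 6,260 + 193,530 + 60,650 + 164,230 = 788,900 (under)
June 2024–October 2024: 6,260 + 193,530 + 60,650 + 164,230 + 307,300 = 731,970 (under)
At least one window exceeds 1,210,000.

Yes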